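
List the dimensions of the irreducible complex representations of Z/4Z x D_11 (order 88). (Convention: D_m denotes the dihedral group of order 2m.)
Dimensions: 1, 1, 1, 1, 1, 1, 1, 1, 2, 2, 2, 2, 2, 2, 2, 2, 2, 2, 2, 2, 2, 2, 2, 2, 2, 2, 2, 2

Derivation: There are 28 irreducibles (= number of conjugacy classes). Their dimensions d_i satisfy sum d_i^2 = |G| = 88: 1 + 1 + 1 + 1 + 1 + 1 + 1 + 1 + 4 + 4 + 4 + 4 + 4 + 4 + 4 + 4 + 4 + 4 + 4 + 4 + 4 + 4 + 4 + 4 + 4 + 4 + 4 + 4 = 88. (For the product with Z/4Z: each of the 4 1-dim characters of Z/4Z tensors with each irrep of D_11, giving 4 copies of each D_11-dimension.)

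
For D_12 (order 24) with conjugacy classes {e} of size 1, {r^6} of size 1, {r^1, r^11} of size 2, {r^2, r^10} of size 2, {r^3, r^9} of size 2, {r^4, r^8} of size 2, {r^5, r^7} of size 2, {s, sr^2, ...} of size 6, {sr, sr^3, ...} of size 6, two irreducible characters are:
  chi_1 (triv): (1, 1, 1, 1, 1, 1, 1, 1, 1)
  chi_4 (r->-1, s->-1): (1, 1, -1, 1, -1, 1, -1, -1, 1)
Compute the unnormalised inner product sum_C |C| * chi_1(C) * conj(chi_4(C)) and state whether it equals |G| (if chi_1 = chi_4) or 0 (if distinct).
Sum = 0; so <chi_1, chi_4> = 0 (distinct irreducibles are orthogonal).

Justification: Compute term by term over conjugacy classes (|C| * chi_1(C) * conj(chi_4(C))):
  1*(1)*conj(1) + 1*(1)*conj(1) + 2*(1)*conj(-1) + 2*(1)*conj(1) + 2*(1)*conj(-1) + 2*(1)*conj(1) + 2*(1)*conj(-1) + 6*(1)*conj(-1) + 6*(1)*conj(1)
  = (1) + (1) + (-2) + (2) + (-2) + (2) + (-2) + (-6) + (6)
  = 0.
Dividing by |G| = 24 gives 0/24 = 0, matching the row-orthogonality relation <chi_1, chi_4> = [chi_1 = chi_4].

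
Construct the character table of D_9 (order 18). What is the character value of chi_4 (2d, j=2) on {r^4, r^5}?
Conjugacy classes: {e} of size 1, {r^1, r^8} of size 2, {r^2, r^7} of size 2, {r^3, r^6} of size 2, {r^4, r^5} of size 2, {s, sr, ..., sr^8} of size 9.
Character table:
  irrep \ class              {e} (size 1)  {r^1, r^8} (size 2)  {r^2, r^7} (size 2)  {r^3, r^6} (size 2)  {r^4, r^5} (size 2)  {s, sr, ..., sr^8} (size 9)
  chi_1 (triv)               1             1                    1                    1                    1                    1                          
  chi_2 (sign: r->1, s->-1)  1             1                    1                    1                    1                    -1                         
  chi_3 (2d, j=1)            2             2*cos(2*pi/9)        2*cos(4*pi/9)        -1                   -2*cos(pi/9)         0                          
  chi_4 (2d, j=2)            2             2*cos(4*pi/9)        -2*cos(pi/9)         -1                   2*cos(2*pi/9)        0                          
  chi_5 (2d, j=3)            2             -1                   -1                   2                    -1                   0                          
  chi_6 (2d, j=4)            2             -2*cos(pi/9)         2*cos(2*pi/9)        -1                   2*cos(4*pi/9)        0                          

Spot check: chi_4 (2d, j=2) on {r^4, r^5} = 2*cos(2*pi/9).

Solution. D_9 has order 2*9 = 18 with 6 conjugacy classes, hence 6 irreducibles. Sum of squared dims 1 + 1 + 4 + 4 + 4 + 4 = 18 = |G|. Linear characters come from the abelianisation; the 2-dimensional irreps have character r^k -> 2*cos(2*pi*j*k/9), reflections -> 0.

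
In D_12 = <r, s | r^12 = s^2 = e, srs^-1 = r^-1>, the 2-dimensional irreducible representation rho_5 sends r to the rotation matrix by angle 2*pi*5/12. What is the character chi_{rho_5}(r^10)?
chi_{rho_5}(r^10) = 2*cos(2*pi*5*10/12) = 1

Argument: rho_5(r^10) is rotation by angle 2*pi*5*10/12, whose trace is 2*cos(2*pi*5*10/12) = 1.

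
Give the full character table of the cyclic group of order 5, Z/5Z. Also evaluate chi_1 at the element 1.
Character table of Z/5Z (irreps indexed chi_0,...,chi_4 with chi_k(m) = zeta_5^(k*m), zeta_5 = exp(2*pi*i/5)):
  irrep \ class  {0} (size 1)  {1} (size 1)    {2} (size 1)    {3} (size 1)    {4} (size 1)  
  chi_0          1             1               1               1               1             
  chi_1          1             exp(2*I*pi/5)   exp(4*I*pi/5)   exp(-4*I*pi/5)  exp(-2*I*pi/5)
  chi_2          1             exp(4*I*pi/5)   exp(-2*I*pi/5)  exp(2*I*pi/5)   exp(-4*I*pi/5)
  chi_3          1             exp(-4*I*pi/5)  exp(2*I*pi/5)   exp(-2*I*pi/5)  exp(4*I*pi/5) 
  chi_4          1             exp(-2*I*pi/5)  exp(-4*I*pi/5)  exp(4*I*pi/5)   exp(2*I*pi/5) 

Spot check: chi_1(1) = zeta_5^(1*1) = zeta_5^1 = exp(2*I*pi/5).

Derivation: Z/5Z is abelian, so all 5 irreducible complex representations are 1-dimensional. They are given by chi_k(m) = zeta_5^(k*m) for k = 0,...,4. Row orthogonality: sum_m chi_k(m) conj(chi_l(m)) = 5 * [k = l].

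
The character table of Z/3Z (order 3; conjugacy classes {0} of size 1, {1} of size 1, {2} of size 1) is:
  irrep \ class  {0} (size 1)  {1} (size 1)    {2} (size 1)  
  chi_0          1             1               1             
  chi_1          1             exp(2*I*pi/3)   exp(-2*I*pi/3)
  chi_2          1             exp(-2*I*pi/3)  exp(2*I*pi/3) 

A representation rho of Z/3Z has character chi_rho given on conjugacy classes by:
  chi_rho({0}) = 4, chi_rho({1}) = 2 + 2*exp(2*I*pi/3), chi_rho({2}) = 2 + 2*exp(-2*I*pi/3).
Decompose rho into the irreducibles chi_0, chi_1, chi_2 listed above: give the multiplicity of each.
Multiplicities: chi_0: 2, chi_1: 2, chi_2: 0.

Working: Use <chi_rho, chi> = (1/|G|) sum_C |C| * chi_rho(C) * conj(chi(C)) with |G| = 3 for each irreducible chi in the table:
  <chi_rho, chi_0> = (1/3)[1*(4)*conj(1) + 1*(2 + 2*exp(2*I*pi/3))*conj(1) + 1*(2 + 2*exp(-2*I*pi/3))*conj(1)]
      = (1/3)[(4) + (2 + 2*exp(2*I*pi/3)) + (2 + 2*exp(-2*I*pi/3))] = 6/3 = 2
  <chi_rho, chi_1> = (1/3)[1*(4)*conj(1) + 1*(2 + 2*exp(2*I*pi/3))*conj(exp(2*I*pi/3)) + 1*(2 + 2*exp(-2*I*pi/3))*conj(exp(-2*I*pi/3))]
      = (1/3)[(4) + (2 + 2*exp(-2*I*pi/3)) + (2 + 2*exp(2*I*pi/3))] = 6/3 = 2
  <chi_rho, chi_2> = (1/3)[1*(4)*conj(1) + 1*(2 + 2*exp(2*I*pi/3))*conj(exp(-2*I*pi/3)) + 1*(2 + 2*exp(-2*I*pi/3))*conj(exp(2*I*pi/3))]
      = (1/3)[(4) + (-2) + (-2)] = 0/3 = 0
(Exp terms are combined using exp(i*s)*conj(exp(i*t)) = exp(i*(s-t)), and sums of them are collapsed using the identity that for every m > 1 the m distinct m-th roots of unity sum to 0, e.g. 1 + exp(2*I*pi/3) + exp(-2*I*pi/3) = 0.)
Dimension check: dim(rho) = sum (mult * dim) = 2*1 + 2*1 + 0*1 = 4 = chi_rho(e) = 4.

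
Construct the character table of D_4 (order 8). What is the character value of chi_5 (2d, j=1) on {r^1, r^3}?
Conjugacy classes: {e} of size 1, {r^2} of size 1, {r^1, r^3} of size 2, {s, sr^2, ...} of size 2, {sr, sr^3, ...} of size 2.
Character table:
  irrep \ class              {e} (size 1)  {r^2} (size 1)  {r^1, r^3} (size 2)  {s, sr^2, ...} (size 2)  {sr, sr^3, ...} (size 2)
  chi_1 (triv)               1             1               1                    1                        1                       
  chi_2 (sign: r->1, s->-1)  1             1               1                    -1                       -1                      
  chi_3 (r->-1, s->1)        1             1               -1                   1                        -1                      
  chi_4 (r->-1, s->-1)       1             1               -1                   -1                       1                       
  chi_5 (2d, j=1)            2             -2              0                    0                        0                       

Spot check: chi_5 (2d, j=1) on {r^1, r^3} = 0.

Why: D_4 has order 2*4 = 8 with 5 conjugacy classes, hence 5 irreducibles. Sum of squared dims 1 + 1 + 1 + 1 + 4 = 8 = |G|. Linear characters come from the abelianisation; the 2-dimensional irreps have character r^k -> 2*cos(2*pi*j*k/4), reflections -> 0.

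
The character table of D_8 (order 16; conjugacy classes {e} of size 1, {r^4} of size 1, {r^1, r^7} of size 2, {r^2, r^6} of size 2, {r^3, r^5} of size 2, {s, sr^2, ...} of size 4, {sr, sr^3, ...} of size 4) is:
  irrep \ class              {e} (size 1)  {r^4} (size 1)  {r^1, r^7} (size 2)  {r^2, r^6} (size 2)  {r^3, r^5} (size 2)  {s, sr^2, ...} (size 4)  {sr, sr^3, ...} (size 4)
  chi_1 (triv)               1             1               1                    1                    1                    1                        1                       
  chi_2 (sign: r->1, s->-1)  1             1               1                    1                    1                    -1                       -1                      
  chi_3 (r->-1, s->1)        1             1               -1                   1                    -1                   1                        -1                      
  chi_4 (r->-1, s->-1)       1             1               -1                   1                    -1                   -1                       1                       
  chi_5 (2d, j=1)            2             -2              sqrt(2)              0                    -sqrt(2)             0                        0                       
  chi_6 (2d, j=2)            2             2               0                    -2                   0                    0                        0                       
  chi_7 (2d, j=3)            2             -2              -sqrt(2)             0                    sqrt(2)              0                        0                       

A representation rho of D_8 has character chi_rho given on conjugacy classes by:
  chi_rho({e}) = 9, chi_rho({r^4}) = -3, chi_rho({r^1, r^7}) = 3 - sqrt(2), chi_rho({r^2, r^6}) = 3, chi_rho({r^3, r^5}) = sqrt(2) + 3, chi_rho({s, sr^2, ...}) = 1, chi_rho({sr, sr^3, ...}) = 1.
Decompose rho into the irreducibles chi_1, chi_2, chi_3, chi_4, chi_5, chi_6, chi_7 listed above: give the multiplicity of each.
Multiplicities: chi_1: 2, chi_2: 1, chi_3: 0, chi_4: 0, chi_5: 1, chi_6: 0, chi_7: 2.

Working: Use <chi_rho, chi> = (1/|G|) sum_C |C| * chi_rho(C) * conj(chi(C)) with |G| = 16 for each irreducible chi in the table:
  <chi_rho, chi_1> = (1/16)[1*(9)*conj(1) + 1*(-3)*conj(1) + 2*(3 - sqrt(2))*conj(1) + 2*(3)*conj(1) + 2*(sqrt(2) + 3)*conj(1) + 4*(1)*conj(1) + 4*(1)*conj(1)]
      = (1/16)[(9) + (-3) + (6 - 2*sqrt(2)) + (6) + (2*sqrt(2) + 6) + (4) + (4)] = 32/16 = 2
  <chi_rho, chi_2> = (1/16)[1*(9)*conj(1) + 1*(-3)*conj(1) + 2*(3 - sqrt(2))*conj(1) + 2*(3)*conj(1) + 2*(sqrt(2) + 3)*conj(1) + 4*(1)*conj(-1) + 4*(1)*conj(-1)]
      = (1/16)[(9) + (-3) + (6 - 2*sqrt(2)) + (6) + (2*sqrt(2) + 6) + (-4) + (-4)] = 16/16 = 1
  <chi_rho, chi_3> = (1/16)[1*(9)*conj(1) + 1*(-3)*conj(1) + 2*(3 - sqrt(2))*conj(-1) + 2*(3)*conj(1) + 2*(sqrt(2) + 3)*conj(-1) + 4*(1)*conj(1) + 4*(1)*conj(-1)]
      = (1/16)[(9) + (-3) + (-6 + 2*sqrt(2)) + (6) + (-6 - 2*sqrt(2)) + (4) + (-4)] = 0/16 = 0
  <chi_rho, chi_4> = (1/16)[1*(9)*conj(1) + 1*(-3)*conj(1) + 2*(3 - sqrt(2))*conj(-1) + 2*(3)*conj(1) + 2*(sqrt(2) + 3)*conj(-1) + 4*(1)*conj(-1) + 4*(1)*conj(1)]
      = (1/16)[(9) + (-3) + (-6 + 2*sqrt(2)) + (6) + (-6 - 2*sqrt(2)) + (-4) + (4)] = 0/16 = 0
  <chi_rho, chi_5> = (1/16)[1*(9)*conj(2) + 1*(-3)*conj(-2) + 2*(3 - sqrt(2))*conj(sqrt(2)) + 2*(3)*conj(0) + 2*(sqrt(2) + 3)*conj(-sqrt(2)) + 4*(1)*conj(0) + 4*(1)*conj(0)]
      = (1/16)[(18) + (6) + (-4 + 6*sqrt(2)) + (0) + (-6*sqrt(2) - 4) + (0) + (0)] = 16/16 = 1
  <chi_rho, chi_6> = (1/16)[1*(9)*conj(2) + 1*(-3)*conj(2) + 2*(3 - sqrt(2))*conj(0) + 2*(3)*conj(-2) + 2*(sqrt(2) + 3)*conj(0) + 4*(1)*conj(0) + 4*(1)*conj(0)]
      = (1/16)[(18) + (-6) + (0) + (-12) + (0) + (0) + (0)] = 0/16 = 0
  <chi_rho, chi_7> = (1/16)[1*(9)*conj(2) + 1*(-3)*conj(-2) + 2*(3 - sqrt(2))*conj(-sqrt(2)) + 2*(3)*conj(0) + 2*(sqrt(2) + 3)*conj(sqrt(2)) + 4*(1)*conj(0) + 4*(1)*conj(0)]
      = (1/16)[(18) + (6) + (4 - 6*sqrt(2)) + (0) + (4 + 6*sqrt(2)) + (0) + (0)] = 32/16 = 2
Dimension check: dim(rho) = sum (mult * dim) = 2*1 + 1*1 + 0*1 + 0*1 + 1*2 + 0*2 + 2*2 = 9 = chi_rho(e) = 9.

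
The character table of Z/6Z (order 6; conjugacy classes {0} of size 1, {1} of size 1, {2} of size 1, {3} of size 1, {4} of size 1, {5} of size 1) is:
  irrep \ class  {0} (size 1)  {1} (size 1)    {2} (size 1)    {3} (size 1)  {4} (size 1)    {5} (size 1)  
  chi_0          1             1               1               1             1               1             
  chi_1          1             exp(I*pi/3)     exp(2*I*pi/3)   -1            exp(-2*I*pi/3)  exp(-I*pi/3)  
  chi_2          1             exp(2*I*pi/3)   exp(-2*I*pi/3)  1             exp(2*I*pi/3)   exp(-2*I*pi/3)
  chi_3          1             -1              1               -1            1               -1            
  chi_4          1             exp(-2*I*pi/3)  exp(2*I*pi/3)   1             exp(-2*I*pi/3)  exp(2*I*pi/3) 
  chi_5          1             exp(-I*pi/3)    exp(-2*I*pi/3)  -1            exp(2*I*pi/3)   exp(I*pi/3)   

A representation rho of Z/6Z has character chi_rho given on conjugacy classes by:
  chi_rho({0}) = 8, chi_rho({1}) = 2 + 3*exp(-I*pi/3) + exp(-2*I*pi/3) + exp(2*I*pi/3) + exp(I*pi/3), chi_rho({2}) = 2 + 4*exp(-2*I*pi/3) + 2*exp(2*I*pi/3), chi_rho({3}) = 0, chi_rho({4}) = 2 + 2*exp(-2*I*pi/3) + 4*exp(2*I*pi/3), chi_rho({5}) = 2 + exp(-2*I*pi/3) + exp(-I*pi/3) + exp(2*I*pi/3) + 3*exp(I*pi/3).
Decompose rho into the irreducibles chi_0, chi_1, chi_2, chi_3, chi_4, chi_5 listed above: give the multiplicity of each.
Multiplicities: chi_0: 2, chi_1: 1, chi_2: 1, chi_3: 0, chi_4: 1, chi_5: 3.

Explanation: Use <chi_rho, chi> = (1/|G|) sum_C |C| * chi_rho(C) * conj(chi(C)) with |G| = 6 for each irreducible chi in the table:
  <chi_rho, chi_0> = (1/6)[1*(8)*conj(1) + 1*(2 + 3*exp(-I*pi/3) + exp(-2*I*pi/3) + exp(2*I*pi/3) + exp(I*pi/3))*conj(1) + 1*(2 + 4*exp(-2*I*pi/3) + 2*exp(2*I*pi/3))*conj(1) + 1*(0)*conj(1) + 1*(2 + 2*exp(-2*I*pi/3) + 4*exp(2*I*pi/3))*conj(1) + 1*(2 + exp(-2*I*pi/3) + exp(-I*pi/3) + exp(2*I*pi/3) + 3*exp(I*pi/3))*conj(1)]
      = (1/6)[(8) + (2 + 3*exp(-I*pi/3) + exp(-2*I*pi/3) + exp(2*I*pi/3) + exp(I*pi/3)) + (2 + 4*exp(-2*I*pi/3) + 2*exp(2*I*pi/3)) + (0) + (2 + 2*exp(-2*I*pi/3) + 4*exp(2*I*pi/3)) + (2 + exp(-2*I*pi/3) + exp(-I*pi/3) + exp(2*I*pi/3) + 3*exp(I*pi/3))] = 12/6 = 2
  <chi_rho, chi_1> = (1/6)[1*(8)*conj(1) + 1*(2 + 3*exp(-I*pi/3) + exp(-2*I*pi/3) + exp(2*I*pi/3) + exp(I*pi/3))*conj(exp(I*pi/3)) + 1*(2 + 4*exp(-2*I*pi/3) + 2*exp(2*I*pi/3))*conj(exp(2*I*pi/3)) + 1*(0)*conj(-1) + 1*(2 + 2*exp(-2*I*pi/3) + 4*exp(2*I*pi/3))*conj(exp(-2*I*pi/3)) + 1*(2 + exp(-2*I*pi/3) + exp(-I*pi/3) + exp(2*I*pi/3) + 3*exp(I*pi/3))*conj(exp(-I*pi/3))]
      = (1/6)[(8) + (3*exp(-2*I*pi/3) + 2*exp(-I*pi/3) + exp(I*pi/3)) + (2 + 2*exp(-2*I*pi/3) + 4*exp(2*I*pi/3)) + (0) + (2 + 4*exp(-2*I*pi/3) + 2*exp(2*I*pi/3)) + (exp(-I*pi/3) + 2*exp(I*pi/3) + 3*exp(2*I*pi/3))] = 6/6 = 1
  <chi_rho, chi_2> = (1/6)[1*(8)*conj(1) + 1*(2 + 3*exp(-I*pi/3) + exp(-2*I*pi/3) + exp(2*I*pi/3) + exp(I*pi/3))*conj(exp(2*I*pi/3)) + 1*(2 + 4*exp(-2*I*pi/3) + 2*exp(2*I*pi/3))*conj(exp(-2*I*pi/3)) + 1*(0)*conj(1) + 1*(2 + 2*exp(-2*I*pi/3) + 4*exp(2*I*pi/3))*conj(exp(2*I*pi/3)) + 1*(2 + exp(-2*I*pi/3) + exp(-I*pi/3) + exp(2*I*pi/3) + 3*exp(I*pi/3))*conj(exp(-2*I*pi/3))]
      = (1/6)[(8) + (-2 + 2*exp(-2*I*pi/3) + exp(-I*pi/3) + exp(2*I*pi/3)) + (2) + (0) + (2) + (-2 + exp(-2*I*pi/3) + exp(I*pi/3) + 2*exp(2*I*pi/3))] = 6/6 = 1
  <chi_rho, chi_3> = (1/6)[1*(8)*conj(1) + 1*(2 + 3*exp(-I*pi/3) + exp(-2*I*pi/3) + exp(2*I*pi/3) + exp(I*pi/3))*conj(-1) + 1*(2 + 4*exp(-2*I*pi/3) + 2*exp(2*I*pi/3))*conj(1) + 1*(0)*conj(-1) + 1*(2 + 2*exp(-2*I*pi/3) + 4*exp(2*I*pi/3))*conj(1) + 1*(2 + exp(-2*I*pi/3) + exp(-I*pi/3) + exp(2*I*pi/3) + 3*exp(I*pi/3))*conj(-1)]
      = (1/6)[(8) + (-2 - exp(I*pi/3) - exp(2*I*pi/3) - exp(-2*I*pi/3) - 3*exp(-I*pi/3)) + (2 + 4*exp(-2*I*pi/3) + 2*exp(2*I*pi/3)) + (0) + (2 + 2*exp(-2*I*pi/3) + 4*exp(2*I*pi/3)) + (-2 - 3*exp(I*pi/3) - exp(2*I*pi/3) - exp(-I*pi/3) - exp(-2*I*pi/3))] = 0/6 = 0
  <chi_rho, chi_4> = (1/6)[1*(8)*conj(1) + 1*(2 + 3*exp(-I*pi/3) + exp(-2*I*pi/3) + exp(2*I*pi/3) + exp(I*pi/3))*conj(exp(-2*I*pi/3)) + 1*(2 + 4*exp(-2*I*pi/3) + 2*exp(2*I*pi/3))*conj(exp(2*I*pi/3)) + 1*(0)*conj(1) + 1*(2 + 2*exp(-2*I*pi/3) + 4*exp(2*I*pi/3))*conj(exp(-2*I*pi/3)) + 1*(2 + exp(-2*I*pi/3) + exp(-I*pi/3) + exp(2*I*pi/3) + 3*exp(I*pi/3))*conj(exp(2*I*pi/3))]
      = (1/6)[(8) + (exp(-2*I*pi/3) + 2*exp(2*I*pi/3) + 3*exp(I*pi/3)) + (2 + 2*exp(-2*I*pi/3) + 4*exp(2*I*pi/3)) + (0) + (2 + 4*exp(-2*I*pi/3) + 2*exp(2*I*pi/3)) + (3*exp(-I*pi/3) + 2*exp(-2*I*pi/3) + exp(2*I*pi/3))] = 6/6 = 1
  <chi_rho, chi_5> = (1/6)[1*(8)*conj(1) + 1*(2 + 3*exp(-I*pi/3) + exp(-2*I*pi/3) + exp(2*I*pi/3) + exp(I*pi/3))*conj(exp(-I*pi/3)) + 1*(2 + 4*exp(-2*I*pi/3) + 2*exp(2*I*pi/3))*conj(exp(-2*I*pi/3)) + 1*(0)*conj(-1) + 1*(2 + 2*exp(-2*I*pi/3) + 4*exp(2*I*pi/3))*conj(exp(2*I*pi/3)) + 1*(2 + exp(-2*I*pi/3) + exp(-I*pi/3) + exp(2*I*pi/3) + 3*exp(I*pi/3))*conj(exp(I*pi/3))]
      = (1/6)[(8) + (2 + exp(-I*pi/3) + exp(2*I*pi/3) + 2*exp(I*pi/3)) + (2) + (0) + (2) + (2 + 2*exp(-I*pi/3) + exp(-2*I*pi/3) + exp(I*pi/3))] = 18/6 = 3
(Exp terms are combined using exp(i*s)*conj(exp(i*t)) = exp(i*(s-t)), and sums of them are collapsed using the identity that for every m > 1 the m distinct m-th roots of unity sum to 0, e.g. 1 + exp(2*I*pi/3) + exp(-2*I*pi/3) = 0.)
Dimension check: dim(rho) = sum (mult * dim) = 2*1 + 1*1 + 1*1 + 0*1 + 1*1 + 3*1 = 8 = chi_rho(e) = 8.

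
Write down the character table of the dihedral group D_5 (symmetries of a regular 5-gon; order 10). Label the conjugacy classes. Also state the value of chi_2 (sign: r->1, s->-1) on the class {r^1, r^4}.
Conjugacy classes: {e} of size 1, {r^1, r^4} of size 2, {r^2, r^3} of size 2, {s, sr, ..., sr^4} of size 5.
Character table:
  irrep \ class              {e} (size 1)  {r^1, r^4} (size 2)  {r^2, r^3} (size 2)  {s, sr, ..., sr^4} (size 5)
  chi_1 (triv)               1             1                    1                    1                          
  chi_2 (sign: r->1, s->-1)  1             1                    1                    -1                         
  chi_3 (2d, j=1)            2             -1/2 + sqrt(5)/2     -sqrt(5)/2 - 1/2     0                          
  chi_4 (2d, j=2)            2             -sqrt(5)/2 - 1/2     -1/2 + sqrt(5)/2     0                          

Spot check: chi_2 (sign: r->1, s->-1) on {r^1, r^4} = 1.

Argument: D_5 has order 2*5 = 10 with 4 conjugacy classes, hence 4 irreducibles. Sum of squared dims 1 + 1 + 4 + 4 = 10 = |G|. Linear characters come from the abelianisation; the 2-dimensional irreps have character r^k -> 2*cos(2*pi*j*k/5), reflections -> 0.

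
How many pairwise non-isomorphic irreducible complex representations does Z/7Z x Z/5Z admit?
35

Argument: The number of irreducible complex representations of a finite group equals its number of conjugacy classes. Z/7Z x Z/5Z is abelian of order 35, so every element is its own conjugacy class: 35 classes, so Z/7Z x Z/5Z (order 35) has exactly 35 irreducible complex representations.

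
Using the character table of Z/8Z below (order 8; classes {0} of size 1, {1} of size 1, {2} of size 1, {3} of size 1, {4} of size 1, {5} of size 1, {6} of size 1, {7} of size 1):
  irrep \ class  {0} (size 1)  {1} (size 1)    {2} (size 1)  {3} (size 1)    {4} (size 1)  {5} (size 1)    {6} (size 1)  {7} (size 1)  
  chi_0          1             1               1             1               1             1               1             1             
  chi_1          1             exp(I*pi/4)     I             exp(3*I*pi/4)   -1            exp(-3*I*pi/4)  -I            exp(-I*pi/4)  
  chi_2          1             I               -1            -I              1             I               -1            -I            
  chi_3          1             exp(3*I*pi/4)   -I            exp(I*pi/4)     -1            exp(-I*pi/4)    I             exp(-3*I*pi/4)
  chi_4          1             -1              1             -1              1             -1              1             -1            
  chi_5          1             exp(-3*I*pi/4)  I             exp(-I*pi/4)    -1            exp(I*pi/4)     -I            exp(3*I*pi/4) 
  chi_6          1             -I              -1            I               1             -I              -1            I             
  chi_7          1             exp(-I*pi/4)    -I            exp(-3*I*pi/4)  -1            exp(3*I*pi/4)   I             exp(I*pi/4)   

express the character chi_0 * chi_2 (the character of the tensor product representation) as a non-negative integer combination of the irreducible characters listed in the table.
chi_0 tensor chi_2 = chi_2 (all other irreducibles have multiplicity 0).

Working: The character of a tensor product is the pointwise product (chi_0 * chi_2)(C) = chi_0(C) * chi_2(C):
  {0}: (1)*(1), {1}: (1)*(I), {2}: (1)*(-1), {3}: (1)*(-I), {4}: (1)*(1), {5}: (1)*(I), {6}: (1)*(-1), {7}: (1)*(-I)
so (chi_0 * chi_2) takes values
  {0} -> 1, {1} -> I, {2} -> -1, {3} -> -I, {4} -> 1, {5} -> I, {6} -> -1, {7} -> -I.
Now take the inner product of this character with each irreducible chi from the table, <chi_0*chi_2, chi> = (1/8) sum_C |C| (chi_0*chi_2)(C) conj(chi(C)):
  <chi_0*chi_2, chi_0> = (1/8)[1*(1)*conj(1) + 1*(I)*conj(1) + 1*(-1)*conj(1) + 1*(-I)*conj(1) + 1*(1)*conj(1) + 1*(I)*conj(1) + 1*(-1)*conj(1) + 1*(-I)*conj(1)]
      = (1/8)[(1) + (I) + (-1) + (-I) + (1) + (I) + (-1) + (-I)] = 0/8 = 0
  <chi_0*chi_2, chi_1> = (1/8)[1*(1)*conj(1) + 1*(I)*conj(exp(I*pi/4)) + 1*(-1)*conj(I) + 1*(-I)*conj(exp(3*I*pi/4)) + 1*(1)*conj(-1) + 1*(I)*conj(exp(-3*I*pi/4)) + 1*(-1)*conj(-I) + 1*(-I)*conj(exp(-I*pi/4))]
      = (1/8)[(1) + (exp(I*pi/4)) + (I) + (-exp(-I*pi/4)) + (-1) + (exp(-3*I*pi/4)) + (-I) + (-exp(3*I*pi/4))] = 0/8 = 0
  <chi_0*chi_2, chi_2> = (1/8)[1*(1)*conj(1) + 1*(I)*conj(I) + 1*(-1)*conj(-1) + 1*(-I)*conj(-I) + 1*(1)*conj(1) + 1*(I)*conj(I) + 1*(-1)*conj(-1) + 1*(-I)*conj(-I)]
      = (1/8)[(1) + (1) + (1) + (1) + (1) + (1) + (1) + (1)] = 8/8 = 1
  <chi_0*chi_2, chi_3> = (1/8)[1*(1)*conj(1) + 1*(I)*conj(exp(3*I*pi/4)) + 1*(-1)*conj(-I) + 1*(-I)*conj(exp(I*pi/4)) + 1*(1)*conj(-1) + 1*(I)*conj(exp(-I*pi/4)) + 1*(-1)*conj(I) + 1*(-I)*conj(exp(-3*I*pi/4))]
      = (1/8)[(1) + (exp(-I*pi/4)) + (-I) + (-exp(I*pi/4)) + (-1) + (exp(3*I*pi/4)) + (I) + (-exp(-3*I*pi/4))] = 0/8 = 0
  <chi_0*chi_2, chi_4> = (1/8)[1*(1)*conj(1) + 1*(I)*conj(-1) + 1*(-1)*conj(1) + 1*(-I)*conj(-1) + 1*(1)*conj(1) + 1*(I)*conj(-1) + 1*(-1)*conj(1) + 1*(-I)*conj(-1)]
      = (1/8)[(1) + (-I) + (-1) + (I) + (1) + (-I) + (-1) + (I)] = 0/8 = 0
  <chi_0*chi_2, chi_5> = (1/8)[1*(1)*conj(1) + 1*(I)*conj(exp(-3*I*pi/4)) + 1*(-1)*conj(I) + 1*(-I)*conj(exp(-I*pi/4)) + 1*(1)*conj(-1) + 1*(I)*conj(exp(I*pi/4)) + 1*(-1)*conj(-I) + 1*(-I)*conj(exp(3*I*pi/4))]
      = (1/8)[(1) + (exp(-3*I*pi/4)) + (I) + (-exp(3*I*pi/4)) + (-1) + (exp(I*pi/4)) + (-I) + (-exp(-I*pi/4))] = 0/8 = 0
  <chi_0*chi_2, chi_6> = (1/8)[1*(1)*conj(1) + 1*(I)*conj(-I) + 1*(-1)*conj(-1) + 1*(-I)*conj(I) + 1*(1)*conj(1) + 1*(I)*conj(-I) + 1*(-1)*conj(-1) + 1*(-I)*conj(I)]
      = (1/8)[(1) + (-1) + (1) + (-1) + (1) + (-1) + (1) + (-1)] = 0/8 = 0
  <chi_0*chi_2, chi_7> = (1/8)[1*(1)*conj(1) + 1*(I)*conj(exp(-I*pi/4)) + 1*(-1)*conj(-I) + 1*(-I)*conj(exp(-3*I*pi/4)) + 1*(1)*conj(-1) + 1*(I)*conj(exp(3*I*pi/4)) + 1*(-1)*conj(I) + 1*(-I)*conj(exp(I*pi/4))]
      = (1/8)[(1) + (exp(3*I*pi/4)) + (-I) + (-exp(-3*I*pi/4)) + (-1) + (exp(-I*pi/4)) + (I) + (-exp(I*pi/4))] = 0/8 = 0
(Exp terms are combined using exp(i*s)*conj(exp(i*t)) = exp(i*(s-t)), and sums of them are collapsed using the identity that for every m > 1 the m distinct m-th roots of unity sum to 0, e.g. 1 + exp(2*I*pi/3) + exp(-2*I*pi/3) = 0.)
Hence the multiplicities are chi_2: 1. Dimension check: dim(chi_0)*dim(chi_2) = 1*1 = 1 and sum (mult * dim) = 1*1 = 1.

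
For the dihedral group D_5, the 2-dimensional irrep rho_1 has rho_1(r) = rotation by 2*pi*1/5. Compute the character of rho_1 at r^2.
chi_{rho_1}(r^2) = 2*cos(2*pi*1*2/5) = -sqrt(5)/2 - 1/2

Explanation: rho_1(r^2) is rotation by angle 2*pi*1*2/5, whose trace is 2*cos(2*pi*1*2/5) = -sqrt(5)/2 - 1/2.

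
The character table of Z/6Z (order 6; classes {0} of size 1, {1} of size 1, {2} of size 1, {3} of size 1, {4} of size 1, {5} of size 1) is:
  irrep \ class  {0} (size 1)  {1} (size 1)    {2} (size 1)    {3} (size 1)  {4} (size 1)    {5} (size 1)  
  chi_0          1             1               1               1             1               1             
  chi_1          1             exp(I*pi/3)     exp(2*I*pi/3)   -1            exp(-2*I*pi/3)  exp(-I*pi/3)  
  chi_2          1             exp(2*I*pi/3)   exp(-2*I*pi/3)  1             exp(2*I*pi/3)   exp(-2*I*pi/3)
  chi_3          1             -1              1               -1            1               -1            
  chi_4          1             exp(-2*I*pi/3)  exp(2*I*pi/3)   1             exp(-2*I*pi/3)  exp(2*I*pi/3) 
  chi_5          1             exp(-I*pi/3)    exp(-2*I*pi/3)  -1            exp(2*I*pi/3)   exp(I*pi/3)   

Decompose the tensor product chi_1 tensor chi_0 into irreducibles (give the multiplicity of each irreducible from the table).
chi_1 tensor chi_0 = chi_1 (all other irreducibles have multiplicity 0).

Reasoning: The character of a tensor product is the pointwise product (chi_1 * chi_0)(C) = chi_1(C) * chi_0(C):
  {0}: (1)*(1), {1}: (exp(I*pi/3))*(1), {2}: (exp(2*I*pi/3))*(1), {3}: (-1)*(1), {4}: (exp(-2*I*pi/3))*(1), {5}: (exp(-I*pi/3))*(1)
so (chi_1 * chi_0) takes values
  {0} -> 1, {1} -> exp(I*pi/3), {2} -> exp(2*I*pi/3), {3} -> -1, {4} -> exp(-2*I*pi/3), {5} -> exp(-I*pi/3).
Now take the inner product of this character with each irreducible chi from the table, <chi_1*chi_0, chi> = (1/6) sum_C |C| (chi_1*chi_0)(C) conj(chi(C)):
  <chi_1*chi_0, chi_0> = (1/6)[1*(1)*conj(1) + 1*(exp(I*pi/3))*conj(1) + 1*(exp(2*I*pi/3))*conj(1) + 1*(-1)*conj(1) + 1*(exp(-2*I*pi/3))*conj(1) + 1*(exp(-I*pi/3))*conj(1)]
      = (1/6)[(1) + (exp(I*pi/3)) + (exp(2*I*pi/3)) + (-1) + (exp(-2*I*pi/3)) + (exp(-I*pi/3))] = 0/6 = 0
  <chi_1*chi_0, chi_1> = (1/6)[1*(1)*conj(1) + 1*(exp(I*pi/3))*conj(exp(I*pi/3)) + 1*(exp(2*I*pi/3))*conj(exp(2*I*pi/3)) + 1*(-1)*conj(-1) + 1*(exp(-2*I*pi/3))*conj(exp(-2*I*pi/3)) + 1*(exp(-I*pi/3))*conj(exp(-I*pi/3))]
      = (1/6)[(1) + (1) + (1) + (1) + (1) + (1)] = 6/6 = 1
  <chi_1*chi_0, chi_2> = (1/6)[1*(1)*conj(1) + 1*(exp(I*pi/3))*conj(exp(2*I*pi/3)) + 1*(exp(2*I*pi/3))*conj(exp(-2*I*pi/3)) + 1*(-1)*conj(1) + 1*(exp(-2*I*pi/3))*conj(exp(2*I*pi/3)) + 1*(exp(-I*pi/3))*conj(exp(-2*I*pi/3))]
      = (1/6)[(1) + (exp(-I*pi/3)) + (exp(-2*I*pi/3)) + (-1) + (exp(2*I*pi/3)) + (exp(I*pi/3))] = 0/6 = 0
  <chi_1*chi_0, chi_3> = (1/6)[1*(1)*conj(1) + 1*(exp(I*pi/3))*conj(-1) + 1*(exp(2*I*pi/3))*conj(1) + 1*(-1)*conj(-1) + 1*(exp(-2*I*pi/3))*conj(1) + 1*(exp(-I*pi/3))*conj(-1)]
      = (1/6)[(1) + (-exp(I*pi/3)) + (exp(2*I*pi/3)) + (1) + (exp(-2*I*pi/3)) + (-exp(-I*pi/3))] = 0/6 = 0
  <chi_1*chi_0, chi_4> = (1/6)[1*(1)*conj(1) + 1*(exp(I*pi/3))*conj(exp(-2*I*pi/3)) + 1*(exp(2*I*pi/3))*conj(exp(2*I*pi/3)) + 1*(-1)*conj(1) + 1*(exp(-2*I*pi/3))*conj(exp(-2*I*pi/3)) + 1*(exp(-I*pi/3))*conj(exp(2*I*pi/3))]
      = (1/6)[(1) + (-1) + (1) + (-1) + (1) + (-1)] = 0/6 = 0
  <chi_1*chi_0, chi_5> = (1/6)[1*(1)*conj(1) + 1*(exp(I*pi/3))*conj(exp(-I*pi/3)) + 1*(exp(2*I*pi/3))*conj(exp(-2*I*pi/3)) + 1*(-1)*conj(-1) + 1*(exp(-2*I*pi/3))*conj(exp(2*I*pi/3)) + 1*(exp(-I*pi/3))*conj(exp(I*pi/3))]
      = (1/6)[(1) + (exp(2*I*pi/3)) + (exp(-2*I*pi/3)) + (1) + (exp(2*I*pi/3)) + (exp(-2*I*pi/3))] = 0/6 = 0
(Exp terms are combined using exp(i*s)*conj(exp(i*t)) = exp(i*(s-t)), and sums of them are collapsed using the identity that for every m > 1 the m distinct m-th roots of unity sum to 0, e.g. 1 + exp(2*I*pi/3) + exp(-2*I*pi/3) = 0.)
Hence the multiplicities are chi_1: 1. Dimension check: dim(chi_1)*dim(chi_0) = 1*1 = 1 and sum (mult * dim) = 1*1 = 1.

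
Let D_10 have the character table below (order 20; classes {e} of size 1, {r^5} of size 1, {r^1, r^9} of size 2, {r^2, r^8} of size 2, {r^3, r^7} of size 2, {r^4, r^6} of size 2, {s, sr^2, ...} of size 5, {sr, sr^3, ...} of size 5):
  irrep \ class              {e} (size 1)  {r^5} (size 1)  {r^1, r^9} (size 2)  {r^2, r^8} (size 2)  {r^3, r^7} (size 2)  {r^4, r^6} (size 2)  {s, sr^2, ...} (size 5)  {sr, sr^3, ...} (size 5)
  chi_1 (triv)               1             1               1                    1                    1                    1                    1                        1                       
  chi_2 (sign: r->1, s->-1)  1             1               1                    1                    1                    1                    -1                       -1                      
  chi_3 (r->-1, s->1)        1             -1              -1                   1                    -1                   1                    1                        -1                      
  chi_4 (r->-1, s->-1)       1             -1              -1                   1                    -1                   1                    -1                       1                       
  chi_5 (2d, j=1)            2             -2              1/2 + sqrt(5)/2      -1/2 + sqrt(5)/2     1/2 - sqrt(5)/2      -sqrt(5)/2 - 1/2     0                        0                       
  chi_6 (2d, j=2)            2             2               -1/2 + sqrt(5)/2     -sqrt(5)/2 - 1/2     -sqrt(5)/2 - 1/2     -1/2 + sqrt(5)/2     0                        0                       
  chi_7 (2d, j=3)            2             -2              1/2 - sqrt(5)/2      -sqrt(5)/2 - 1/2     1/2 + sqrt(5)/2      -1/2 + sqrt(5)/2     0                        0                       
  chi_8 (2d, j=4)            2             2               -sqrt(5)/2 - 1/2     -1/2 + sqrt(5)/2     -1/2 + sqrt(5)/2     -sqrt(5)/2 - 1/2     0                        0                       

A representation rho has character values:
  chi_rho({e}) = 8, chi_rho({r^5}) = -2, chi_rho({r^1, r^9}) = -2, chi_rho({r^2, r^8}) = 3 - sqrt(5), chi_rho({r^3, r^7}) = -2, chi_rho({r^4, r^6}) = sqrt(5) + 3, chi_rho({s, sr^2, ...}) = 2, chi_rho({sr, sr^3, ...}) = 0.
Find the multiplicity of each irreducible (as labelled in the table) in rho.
Multiplicities: chi_1: 1, chi_2: 0, chi_3: 2, chi_4: 1, chi_5: 0, chi_6: 1, chi_7: 1, chi_8: 0.

Argument: Use <chi_rho, chi> = (1/|G|) sum_C |C| * chi_rho(C) * conj(chi(C)) with |G| = 20 for each irreducible chi in the table:
  <chi_rho, chi_1> = (1/20)[1*(8)*conj(1) + 1*(-2)*conj(1) + 2*(-2)*conj(1) + 2*(3 - sqrt(5))*conj(1) + 2*(-2)*conj(1) + 2*(sqrt(5) + 3)*conj(1) + 5*(2)*conj(1) + 5*(0)*conj(1)]
      = (1/20)[(8) + (-2) + (-4) + (6 - 2*sqrt(5)) + (-4) + (2*sqrt(5) + 6) + (10) + (0)] = 20/20 = 1
  <chi_rho, chi_2> = (1/20)[1*(8)*conj(1) + 1*(-2)*conj(1) + 2*(-2)*conj(1) + 2*(3 - sqrt(5))*conj(1) + 2*(-2)*conj(1) + 2*(sqrt(5) + 3)*conj(1) + 5*(2)*conj(-1) + 5*(0)*conj(-1)]
      = (1/20)[(8) + (-2) + (-4) + (6 - 2*sqrt(5)) + (-4) + (2*sqrt(5) + 6) + (-10) + (0)] = 0/20 = 0
  <chi_rho, chi_3> = (1/20)[1*(8)*conj(1) + 1*(-2)*conj(-1) + 2*(-2)*conj(-1) + 2*(3 - sqrt(5))*conj(1) + 2*(-2)*conj(-1) + 2*(sqrt(5) + 3)*conj(1) + 5*(2)*conj(1) + 5*(0)*conj(-1)]
      = (1/20)[(8) + (2) + (4) + (6 - 2*sqrt(5)) + (4) + (2*sqrt(5) + 6) + (10) + (0)] = 40/20 = 2
  <chi_rho, chi_4> = (1/20)[1*(8)*conj(1) + 1*(-2)*conj(-1) + 2*(-2)*conj(-1) + 2*(3 - sqrt(5))*conj(1) + 2*(-2)*conj(-1) + 2*(sqrt(5) + 3)*conj(1) + 5*(2)*conj(-1) + 5*(0)*conj(1)]
      = (1/20)[(8) + (2) + (4) + (6 - 2*sqrt(5)) + (4) + (2*sqrt(5) + 6) + (-10) + (0)] = 20/20 = 1
  <chi_rho, chi_5> = (1/20)[1*(8)*conj(2) + 1*(-2)*conj(-2) + 2*(-2)*conj(1/2 + sqrt(5)/2) + 2*(3 - sqrt(5))*conj(-1/2 + sqrt(5)/2) + 2*(-2)*conj(1/2 - sqrt(5)/2) + 2*(sqrt(5) + 3)*conj(-sqrt(5)/2 - 1/2) + 5*(2)*conj(0) + 5*(0)*conj(0)]
      = (1/20)[(16) + (4) + (-2*sqrt(5) - 2) + (-8 + 4*sqrt(5)) + (-2 + 2*sqrt(5)) + (-4*sqrt(5) - 8) + (0) + (0)] = 0/20 = 0
  <chi_rho, chi_6> = (1/20)[1*(8)*conj(2) + 1*(-2)*conj(2) + 2*(-2)*conj(-1/2 + sqrt(5)/2) + 2*(3 - sqrt(5))*conj(-sqrt(5)/2 - 1/2) + 2*(-2)*conj(-sqrt(5)/2 - 1/2) + 2*(sqrt(5) + 3)*conj(-1/2 + sqrt(5)/2) + 5*(2)*conj(0) + 5*(0)*conj(0)]
      = (1/20)[(16) + (-4) + (2 - 2*sqrt(5)) + (2 - 2*sqrt(5)) + (2 + 2*sqrt(5)) + (2 + 2*sqrt(5)) + (0) + (0)] = 20/20 = 1
  <chi_rho, chi_7> = (1/20)[1*(8)*conj(2) + 1*(-2)*conj(-2) + 2*(-2)*conj(1/2 - sqrt(5)/2) + 2*(3 - sqrt(5))*conj(-sqrt(5)/2 - 1/2) + 2*(-2)*conj(1/2 + sqrt(5)/2) + 2*(sqrt(5) + 3)*conj(-1/2 + sqrt(5)/2) + 5*(2)*conj(0) + 5*(0)*conj(0)]
      = (1/20)[(16) + (4) + (-2 + 2*sqrt(5)) + (2 - 2*sqrt(5)) + (-2*sqrt(5) - 2) + (2 + 2*sqrt(5)) + (0) + (0)] = 20/20 = 1
  <chi_rho, chi_8> = (1/20)[1*(8)*conj(2) + 1*(-2)*conj(2) + 2*(-2)*conj(-sqrt(5)/2 - 1/2) + 2*(3 - sqrt(5))*conj(-1/2 + sqrt(5)/2) + 2*(-2)*conj(-1/2 + sqrt(5)/2) + 2*(sqrt(5) + 3)*conj(-sqrt(5)/2 - 1/2) + 5*(2)*conj(0) + 5*(0)*conj(0)]
      = (1/20)[(16) + (-4) + (2 + 2*sqrt(5)) + (-8 + 4*sqrt(5)) + (2 - 2*sqrt(5)) + (-4*sqrt(5) - 8) + (0) + (0)] = 0/20 = 0
Dimension check: dim(rho) = sum (mult * dim) = 1*1 + 0*1 + 2*1 + 1*1 + 0*2 + 1*2 + 1*2 + 0*2 = 8 = chi_rho(e) = 8.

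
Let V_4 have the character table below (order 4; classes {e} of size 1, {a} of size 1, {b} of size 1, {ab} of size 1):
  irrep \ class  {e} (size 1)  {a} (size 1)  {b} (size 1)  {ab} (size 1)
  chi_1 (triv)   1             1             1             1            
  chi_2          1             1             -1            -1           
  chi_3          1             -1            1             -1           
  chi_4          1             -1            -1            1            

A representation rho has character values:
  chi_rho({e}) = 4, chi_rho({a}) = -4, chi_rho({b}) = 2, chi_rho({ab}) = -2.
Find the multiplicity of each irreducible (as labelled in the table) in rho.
Multiplicities: chi_1: 0, chi_2: 0, chi_3: 3, chi_4: 1.

Justification: Use <chi_rho, chi> = (1/|G|) sum_C |C| * chi_rho(C) * conj(chi(C)) with |G| = 4 for each irreducible chi in the table:
  <chi_rho, chi_1> = (1/4)[1*(4)*conj(1) + 1*(-4)*conj(1) + 1*(2)*conj(1) + 1*(-2)*conj(1)]
      = (1/4)[(4) + (-4) + (2) + (-2)] = 0/4 = 0
  <chi_rho, chi_2> = (1/4)[1*(4)*conj(1) + 1*(-4)*conj(1) + 1*(2)*conj(-1) + 1*(-2)*conj(-1)]
      = (1/4)[(4) + (-4) + (-2) + (2)] = 0/4 = 0
  <chi_rho, chi_3> = (1/4)[1*(4)*conj(1) + 1*(-4)*conj(-1) + 1*(2)*conj(1) + 1*(-2)*conj(-1)]
      = (1/4)[(4) + (4) + (2) + (2)] = 12/4 = 3
  <chi_rho, chi_4> = (1/4)[1*(4)*conj(1) + 1*(-4)*conj(-1) + 1*(2)*conj(-1) + 1*(-2)*conj(1)]
      = (1/4)[(4) + (4) + (-2) + (-2)] = 4/4 = 1
Dimension check: dim(rho) = sum (mult * dim) = 0*1 + 0*1 + 3*1 + 1*1 = 4 = chi_rho(e) = 4.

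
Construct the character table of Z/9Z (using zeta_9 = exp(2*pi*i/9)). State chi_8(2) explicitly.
Character table of Z/9Z (irreps indexed chi_0,...,chi_8 with chi_k(m) = zeta_9^(k*m), zeta_9 = exp(2*pi*i/9)):
  irrep \ class  {0} (size 1)  {1} (size 1)    {2} (size 1)    {3} (size 1)    {4} (size 1)    {5} (size 1)    {6} (size 1)    {7} (size 1)    {8} (size 1)  
  chi_0          1             1               1               1               1               1               1               1               1             
  chi_1          1             exp(2*I*pi/9)   exp(4*I*pi/9)   exp(2*I*pi/3)   exp(8*I*pi/9)   exp(-8*I*pi/9)  exp(-2*I*pi/3)  exp(-4*I*pi/9)  exp(-2*I*pi/9)
  chi_2          1             exp(4*I*pi/9)   exp(8*I*pi/9)   exp(-2*I*pi/3)  exp(-2*I*pi/9)  exp(2*I*pi/9)   exp(2*I*pi/3)   exp(-8*I*pi/9)  exp(-4*I*pi/9)
  chi_3          1             exp(2*I*pi/3)   exp(-2*I*pi/3)  1               exp(2*I*pi/3)   exp(-2*I*pi/3)  1               exp(2*I*pi/3)   exp(-2*I*pi/3)
  chi_4          1             exp(8*I*pi/9)   exp(-2*I*pi/9)  exp(2*I*pi/3)   exp(-4*I*pi/9)  exp(4*I*pi/9)   exp(-2*I*pi/3)  exp(2*I*pi/9)   exp(-8*I*pi/9)
  chi_5          1             exp(-8*I*pi/9)  exp(2*I*pi/9)   exp(-2*I*pi/3)  exp(4*I*pi/9)   exp(-4*I*pi/9)  exp(2*I*pi/3)   exp(-2*I*pi/9)  exp(8*I*pi/9) 
  chi_6          1             exp(-2*I*pi/3)  exp(2*I*pi/3)   1               exp(-2*I*pi/3)  exp(2*I*pi/3)   1               exp(-2*I*pi/3)  exp(2*I*pi/3) 
  chi_7          1             exp(-4*I*pi/9)  exp(-8*I*pi/9)  exp(2*I*pi/3)   exp(2*I*pi/9)   exp(-2*I*pi/9)  exp(-2*I*pi/3)  exp(8*I*pi/9)   exp(4*I*pi/9) 
  chi_8          1             exp(-2*I*pi/9)  exp(-4*I*pi/9)  exp(-2*I*pi/3)  exp(-8*I*pi/9)  exp(8*I*pi/9)   exp(2*I*pi/3)   exp(4*I*pi/9)   exp(2*I*pi/9) 

Spot check: chi_8(2) = zeta_9^(8*2) = zeta_9^16 = exp(-4*I*pi/9).

Explanation: Z/9Z is abelian, so all 9 irreducible complex representations are 1-dimensional. They are given by chi_k(m) = zeta_9^(k*m) for k = 0,...,8. Row orthogonality: sum_m chi_k(m) conj(chi_l(m)) = 9 * [k = l].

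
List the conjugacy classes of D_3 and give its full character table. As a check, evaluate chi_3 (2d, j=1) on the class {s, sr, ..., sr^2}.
Conjugacy classes: {e} of size 1, {r^1, r^2} of size 2, {s, sr, ..., sr^2} of size 3.
Character table:
  irrep \ class              {e} (size 1)  {r^1, r^2} (size 2)  {s, sr, ..., sr^2} (size 3)
  chi_1 (triv)               1             1                    1                          
  chi_2 (sign: r->1, s->-1)  1             1                    -1                         
  chi_3 (2d, j=1)            2             -1                   0                          

Spot check: chi_3 (2d, j=1) on {s, sr, ..., sr^2} = 0.

Details: D_3 has order 2*3 = 6 with 3 conjugacy classes, hence 3 irreducibles. Sum of squared dims 1 + 1 + 4 = 6 = |G|. Linear characters come from the abelianisation; the 2-dimensional irreps have character r^k -> 2*cos(2*pi*j*k/3), reflections -> 0.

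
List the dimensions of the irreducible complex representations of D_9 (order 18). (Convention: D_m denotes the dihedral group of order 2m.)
Dimensions: 1, 1, 2, 2, 2, 2

Explanation: There are 6 irreducibles (= number of conjugacy classes). Their dimensions d_i satisfy sum d_i^2 = |G| = 18: 1 + 1 + 4 + 4 + 4 + 4 = 18.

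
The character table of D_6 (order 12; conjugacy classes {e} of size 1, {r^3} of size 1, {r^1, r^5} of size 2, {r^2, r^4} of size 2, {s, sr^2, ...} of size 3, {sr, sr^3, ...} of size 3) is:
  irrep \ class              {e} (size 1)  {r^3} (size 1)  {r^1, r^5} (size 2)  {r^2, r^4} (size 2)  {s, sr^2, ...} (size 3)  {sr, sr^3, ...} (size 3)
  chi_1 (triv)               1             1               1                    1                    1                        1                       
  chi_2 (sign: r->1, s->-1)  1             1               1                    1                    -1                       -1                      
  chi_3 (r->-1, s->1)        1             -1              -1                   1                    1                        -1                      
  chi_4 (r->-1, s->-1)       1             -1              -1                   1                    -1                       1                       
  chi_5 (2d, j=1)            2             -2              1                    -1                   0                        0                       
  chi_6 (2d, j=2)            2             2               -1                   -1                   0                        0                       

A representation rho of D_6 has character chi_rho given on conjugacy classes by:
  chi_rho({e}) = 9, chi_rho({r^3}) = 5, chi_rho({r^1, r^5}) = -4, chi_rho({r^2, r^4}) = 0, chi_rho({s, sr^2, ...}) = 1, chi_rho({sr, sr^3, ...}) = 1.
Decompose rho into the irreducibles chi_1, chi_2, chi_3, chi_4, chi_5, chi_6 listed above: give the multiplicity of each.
Multiplicities: chi_1: 1, chi_2: 0, chi_3: 1, chi_4: 1, chi_5: 0, chi_6: 3.

Details: Use <chi_rho, chi> = (1/|G|) sum_C |C| * chi_rho(C) * conj(chi(C)) with |G| = 12 for each irreducible chi in the table:
  <chi_rho, chi_1> = (1/12)[1*(9)*conj(1) + 1*(5)*conj(1) + 2*(-4)*conj(1) + 2*(0)*conj(1) + 3*(1)*conj(1) + 3*(1)*conj(1)]
      = (1/12)[(9) + (5) + (-8) + (0) + (3) + (3)] = 12/12 = 1
  <chi_rho, chi_2> = (1/12)[1*(9)*conj(1) + 1*(5)*conj(1) + 2*(-4)*conj(1) + 2*(0)*conj(1) + 3*(1)*conj(-1) + 3*(1)*conj(-1)]
      = (1/12)[(9) + (5) + (-8) + (0) + (-3) + (-3)] = 0/12 = 0
  <chi_rho, chi_3> = (1/12)[1*(9)*conj(1) + 1*(5)*conj(-1) + 2*(-4)*conj(-1) + 2*(0)*conj(1) + 3*(1)*conj(1) + 3*(1)*conj(-1)]
      = (1/12)[(9) + (-5) + (8) + (0) + (3) + (-3)] = 12/12 = 1
  <chi_rho, chi_4> = (1/12)[1*(9)*conj(1) + 1*(5)*conj(-1) + 2*(-4)*conj(-1) + 2*(0)*conj(1) + 3*(1)*conj(-1) + 3*(1)*conj(1)]
      = (1/12)[(9) + (-5) + (8) + (0) + (-3) + (3)] = 12/12 = 1
  <chi_rho, chi_5> = (1/12)[1*(9)*conj(2) + 1*(5)*conj(-2) + 2*(-4)*conj(1) + 2*(0)*conj(-1) + 3*(1)*conj(0) + 3*(1)*conj(0)]
      = (1/12)[(18) + (-10) + (-8) + (0) + (0) + (0)] = 0/12 = 0
  <chi_rho, chi_6> = (1/12)[1*(9)*conj(2) + 1*(5)*conj(2) + 2*(-4)*conj(-1) + 2*(0)*conj(-1) + 3*(1)*conj(0) + 3*(1)*conj(0)]
      = (1/12)[(18) + (10) + (8) + (0) + (0) + (0)] = 36/12 = 3
Dimension check: dim(rho) = sum (mult * dim) = 1*1 + 0*1 + 1*1 + 1*1 + 0*2 + 3*2 = 9 = chi_rho(e) = 9.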